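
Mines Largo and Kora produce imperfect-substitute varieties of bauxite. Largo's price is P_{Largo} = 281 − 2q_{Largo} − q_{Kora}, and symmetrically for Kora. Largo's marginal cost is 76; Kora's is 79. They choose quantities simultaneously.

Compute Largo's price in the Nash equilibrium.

Mine Largo's profit: π = q_{Largo}(281 − 2q_{Largo} − q_{Kora}) − 76q_{Largo}.
∂π/∂q_{Largo} = 205 − 4q_{Largo} − q_{Kora} = 0 ⇒ q_{Largo} = 51.25 − 0.25q_{Kora}.
Similarly q_{Kora} = 50.5 − 0.25q_{Largo}.
Solving the two reaction functions simultaneously: (1 − (−0.25)(−0.25))q_{Largo} = 51.25 − 0.25·50.5, so 0.9375q_{Largo} = 38.625 and q_{Largo} = 41.2.
Then q_{Kora} = 50.5 − 0.25·41.2 = 40.2.
P_{Largo} = 281 − 2·41.2 − 40.2 = 158.4.

158.4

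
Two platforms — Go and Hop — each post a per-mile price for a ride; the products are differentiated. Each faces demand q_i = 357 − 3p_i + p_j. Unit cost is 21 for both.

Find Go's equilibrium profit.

Go's profit: π = (p_{Go} − 21)(357 − 3p_{Go} + p_{Hop}).
∂π/∂p_{Go} = 420 − 6p_{Go} + p_{Hop} = 0 ⇒ p_{Go} = 70 + (1/6)p_{Hop}.
By symmetry p_{Hop} = p_{Go}; substituting into the reaction function, (5/6)p_{Go} = 70 and p_{Go} = 84.
q_{Go} = 357 − 3·84 + 84 = 189.
Profit = (84 − 21)·189 = 11907.

11907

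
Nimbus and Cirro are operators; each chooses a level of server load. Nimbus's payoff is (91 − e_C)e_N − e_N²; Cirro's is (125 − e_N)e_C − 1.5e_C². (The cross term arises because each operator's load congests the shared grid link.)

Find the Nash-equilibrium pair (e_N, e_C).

Expanding Nimbus's payoff: 91e_N − e_Ce_N − e_N².
∂π/∂e_N = 91 − e_C − 2e_N = 0, so e_N = 45.5 − 0.5e_C.
Likewise for Cirro: e_C = 125/3 − (1/3)e_N.
Substituting the second reaction function into the first: e_N = 45.5 − 0.5(125/3 − (1/3)e_N), which gives (5/6)e_N = 74/3 ⇒ e_N = 29.6.
Then e_C = 125/3 − (1/3)·29.6 = 31.8.

29.6, 31.8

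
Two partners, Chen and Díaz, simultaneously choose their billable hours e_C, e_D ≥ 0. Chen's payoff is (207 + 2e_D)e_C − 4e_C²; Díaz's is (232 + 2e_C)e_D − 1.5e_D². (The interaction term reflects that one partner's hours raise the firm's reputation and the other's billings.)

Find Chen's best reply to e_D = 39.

Expanding Chen's payoff: 207e_C + 2e_De_C − 4e_C².
∂π/∂e_C = 207 + 2e_D − 8e_C = 0, so e_C = 25.875 + 0.25e_D.
At e_D = 39: e_C = 25.875 + 0.25·39 = 35.625.

35.625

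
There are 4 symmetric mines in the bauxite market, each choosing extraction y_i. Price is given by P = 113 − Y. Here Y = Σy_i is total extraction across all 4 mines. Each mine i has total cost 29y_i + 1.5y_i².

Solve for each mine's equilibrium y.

10.5

A representative mine's profit is π_i = y_i(113 − Y) − 29y_i − 1.5y_i², with Y = y_i + Σ_{j≠i} y_j.
First-order condition: 84 − 5y_i − Σ_{j≠i} y_j = 0.
Imposing symmetry (y_j = y for all j) turns Σ_{j≠i} y_j into 3y, so 84 = 8y and y = 10.5.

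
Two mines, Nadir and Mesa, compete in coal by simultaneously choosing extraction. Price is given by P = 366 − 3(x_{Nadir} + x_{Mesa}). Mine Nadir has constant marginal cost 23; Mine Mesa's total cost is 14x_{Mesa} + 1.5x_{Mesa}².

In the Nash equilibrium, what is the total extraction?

Mine Nadir's profit: π = x_{Nadir}(366 − 3(x_{Nadir} + x_{Mesa})) − 23x_{Nadir}.
∂π/∂x_{Nadir} = 343 − 6x_{Nadir} − 3x_{Mesa} = 0, so x_{Nadir} = 343/6 − 0.5x_{Mesa}.
For Mesa: ∂π/∂x_{Mesa} = 352 − 9x_{Mesa} − 3x_{Nadir} = 0 ⇒ x_{Mesa} = 352/9 − (1/3)x_{Nadir}.
Solving the two reaction functions simultaneously: (1 − (−0.5)(−1/3))x_{Nadir} = 343/6 − 0.5·(352/9), so (5/6)x_{Nadir} = 677/18 and x_{Nadir} = 677/15.
Then x_{Mesa} = 352/9 − (1/3)·(677/15) = 361/15.
Total extraction: 677/15 + 361/15 = 69.2.

69.2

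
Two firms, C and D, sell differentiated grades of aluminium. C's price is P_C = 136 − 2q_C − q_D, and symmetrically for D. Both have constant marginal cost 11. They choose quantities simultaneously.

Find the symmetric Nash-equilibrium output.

Firm C's profit: π = q_C(136 − 2q_C − q_D) − 11q_C.
∂π/∂q_C = 125 − 4q_C − q_D = 0 ⇒ q_C = 31.25 − 0.25q_D.
The game is symmetric, so in equilibrium q_D = q_C: the reaction function gives 1.25q_C = 31.25, hence q_C = 25.

25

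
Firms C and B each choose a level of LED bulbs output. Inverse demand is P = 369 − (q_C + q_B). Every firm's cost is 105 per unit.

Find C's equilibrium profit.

7744

Firm C's profit: π = q_C(369 − (q_C + q_B)) − 105q_C.
∂π/∂q_C = 264 − 2q_C − q_B = 0, so q_C = 132 − 0.5q_B.
Setting q_C = q_B in the reaction function: q_C = 132 − 0.5q_C, so q_C = 132 / 1.5 = 88.
Price P = 369 − 176 = 193.
C's profit: (193 − 105)·88 = 7744.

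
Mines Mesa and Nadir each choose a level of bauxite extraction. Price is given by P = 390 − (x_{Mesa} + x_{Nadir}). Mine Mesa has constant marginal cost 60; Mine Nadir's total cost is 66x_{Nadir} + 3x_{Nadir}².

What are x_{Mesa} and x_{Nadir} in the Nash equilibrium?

154.4, 21.2

Mine Mesa's profit: π = x_{Mesa}(390 − (x_{Mesa} + x_{Nadir})) − 60x_{Mesa}.
∂π/∂x_{Mesa} = 330 − 2x_{Mesa} − x_{Nadir} = 0, so x_{Mesa} = 165 − 0.5x_{Nadir}.
For Nadir: ∂π/∂x_{Nadir} = 324 − 8x_{Nadir} − x_{Mesa} = 0 ⇒ x_{Nadir} = 40.5 − 0.125x_{Mesa}.
Solving the two reaction functions simultaneously: (1 − (−0.5)(−0.125))x_{Mesa} = 165 − 0.5·40.5, so 0.9375x_{Mesa} = 144.75 and x_{Mesa} = 154.4.
Then x_{Nadir} = 40.5 − 0.125·154.4 = 21.2.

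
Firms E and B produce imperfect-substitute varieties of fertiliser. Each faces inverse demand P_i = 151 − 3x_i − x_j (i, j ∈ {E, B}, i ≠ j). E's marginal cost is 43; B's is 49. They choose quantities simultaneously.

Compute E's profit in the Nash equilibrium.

730.08

Firm E's profit: π = x_E(151 − 3x_E − x_B) − 43x_E.
∂π/∂x_E = 108 − 6x_E − x_B = 0 ⇒ x_E = 18 − (1/6)x_B.
Similarly x_B = 17 − (1/6)x_E.
Solving the two reaction functions simultaneously: (1 − (−1/6)(−1/6))x_E = 18 − (1/6)·17, so (35/36)x_E = 91/6 and x_E = 15.6.
Then x_B = 17 − (1/6)·15.6 = 14.4.
P_E = 151 − 3·15.6 − 14.4 = 89.8.
Profit = (89.8 − 43)·15.6 = 730.08.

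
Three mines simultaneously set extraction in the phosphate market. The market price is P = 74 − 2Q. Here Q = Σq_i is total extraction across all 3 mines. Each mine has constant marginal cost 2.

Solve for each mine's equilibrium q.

9

A representative mine's profit is π_i = q_i(74 − 2Q) − 2q_i, with Q = q_i + Σ_{j≠i} q_j.
First-order condition: 72 − 4q_i − 2Σ_{j≠i} q_j = 0.
Imposing symmetry (q_j = q for all j) turns Σ_{j≠i} q_j into 2q, so 72 = 8q and q = 9.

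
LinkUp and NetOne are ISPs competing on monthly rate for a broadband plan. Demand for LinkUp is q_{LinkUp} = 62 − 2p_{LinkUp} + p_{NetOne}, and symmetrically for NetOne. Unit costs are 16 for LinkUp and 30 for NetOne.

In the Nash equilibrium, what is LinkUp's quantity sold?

LinkUp's profit: π = (p_{LinkUp} − 16)(62 − 2p_{LinkUp} + p_{NetOne}).
∂π/∂p_{LinkUp} = 94 − 4p_{LinkUp} + p_{NetOne} = 0 ⇒ p_{LinkUp} = 23.5 + 0.25p_{NetOne}.
Similarly p_{NetOne} = 30.5 + 0.25p_{LinkUp}.
Solving the two reaction functions simultaneously: (1 − (0.25)(0.25))p_{LinkUp} = 23.5 + 0.25·30.5, so 0.9375p_{LinkUp} = 31.125 and p_{LinkUp} = 33.2.
Then p_{NetOne} = 30.5 + 0.25·33.2 = 38.8.
q_{LinkUp} = 62 − 2·33.2 + 38.8 = 34.4.

34.4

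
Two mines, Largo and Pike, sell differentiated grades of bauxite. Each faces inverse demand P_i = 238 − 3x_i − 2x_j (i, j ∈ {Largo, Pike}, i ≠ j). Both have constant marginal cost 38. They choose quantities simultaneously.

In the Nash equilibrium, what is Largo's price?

113

Mine Largo's profit: π = x_{Largo}(238 − 3x_{Largo} − 2x_{Pike}) − 38x_{Largo}.
∂π/∂x_{Largo} = 200 − 6x_{Largo} − 2x_{Pike} = 0 ⇒ x_{Largo} = 100/3 − (1/3)x_{Pike}.
By symmetry x_{Pike} = x_{Largo}; substituting into the reaction function, (4/3)x_{Largo} = 100/3 and x_{Largo} = 25.
P_{Largo} = 238 − 3·25 − 2·25 = 113.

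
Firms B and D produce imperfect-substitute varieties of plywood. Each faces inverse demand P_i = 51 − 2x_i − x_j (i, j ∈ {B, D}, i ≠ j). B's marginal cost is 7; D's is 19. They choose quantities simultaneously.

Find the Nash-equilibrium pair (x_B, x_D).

Firm B's profit: π = x_B(51 − 2x_B − x_D) − 7x_B.
∂π/∂x_B = 44 − 4x_B − x_D = 0 ⇒ x_B = 11 − 0.25x_D.
Similarly x_D = 8 − 0.25x_B.
Plugging x_D into B's best response: x_B = 11 − 0.25(8 − 0.25x_B) ⇒ 0.9375x_B = 9, so x_B = 9.6.
Then x_D = 8 − 0.25·9.6 = 5.6.

9.6, 5.6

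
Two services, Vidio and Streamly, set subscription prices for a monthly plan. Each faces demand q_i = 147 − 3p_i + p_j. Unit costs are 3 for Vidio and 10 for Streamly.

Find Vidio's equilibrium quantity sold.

Vidio's profit: π = (p_{Vidio} − 3)(147 − 3p_{Vidio} + p_{Streamly}).
∂π/∂p_{Vidio} = 156 − 6p_{Vidio} + p_{Streamly} = 0 ⇒ p_{Vidio} = 26 + (1/6)p_{Streamly}.
Similarly p_{Streamly} = 29.5 + (1/6)p_{Vidio}.
Solving the two reaction functions simultaneously: (1 − (1/6)(1/6))p_{Vidio} = 26 + (1/6)·29.5, so (35/36)p_{Vidio} = 371/12 and p_{Vidio} = 31.8.
Then p_{Streamly} = 29.5 + (1/6)·31.8 = 34.8.
q_{Vidio} = 147 − 3·31.8 + 34.8 = 86.4.

86.4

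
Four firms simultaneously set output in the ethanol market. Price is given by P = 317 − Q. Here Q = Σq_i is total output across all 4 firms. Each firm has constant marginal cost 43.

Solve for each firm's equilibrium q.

A representative firm's profit is π_i = q_i(317 − Q) − 43q_i, with Q = q_i + Σ_{j≠i} q_j.
First-order condition: 274 − 2q_i − Σ_{j≠i} q_j = 0.
With identical firms, set every q_j = q: then 274 − 2q − 3q = 0, i.e. q = 274/5 = 54.8.

54.8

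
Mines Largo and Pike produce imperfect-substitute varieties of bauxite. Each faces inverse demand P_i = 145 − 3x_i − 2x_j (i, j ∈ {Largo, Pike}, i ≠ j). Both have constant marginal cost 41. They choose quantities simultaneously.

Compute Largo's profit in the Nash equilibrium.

Mine Largo's profit: π = x_{Largo}(145 − 3x_{Largo} − 2x_{Pike}) − 41x_{Largo}.
∂π/∂x_{Largo} = 104 − 6x_{Largo} − 2x_{Pike} = 0 ⇒ x_{Largo} = 52/3 − (1/3)x_{Pike}.
By symmetry x_{Pike} = x_{Largo}; substituting into the reaction function, (4/3)x_{Largo} = 52/3 and x_{Largo} = 13.
P_{Largo} = 145 − 3·13 − 2·13 = 80.
Profit = (80 − 41)·13 = 507.

507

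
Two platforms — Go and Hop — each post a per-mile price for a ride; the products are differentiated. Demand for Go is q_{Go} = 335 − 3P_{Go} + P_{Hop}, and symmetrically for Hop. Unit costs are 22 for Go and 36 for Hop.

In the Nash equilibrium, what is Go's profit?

10585.08

Go's profit: π = (P_{Go} − 22)(335 − 3P_{Go} + P_{Hop}).
∂π/∂P_{Go} = 401 − 6P_{Go} + P_{Hop} = 0 ⇒ P_{Go} = 401/6 + (1/6)P_{Hop}.
Similarly P_{Hop} = 443/6 + (1/6)P_{Go}.
Substituting the second reaction function into the first: P_{Go} = 401/6 + (1/6)(443/6 + (1/6)P_{Go}), which gives (35/36)P_{Go} = 2849/36 ⇒ P_{Go} = 81.4.
Then P_{Hop} = 443/6 + (1/6)·81.4 = 87.4.
q_{Go} = 335 − 3·81.4 + 87.4 = 178.2.
Profit = (81.4 − 22)·178.2 = 10585.08.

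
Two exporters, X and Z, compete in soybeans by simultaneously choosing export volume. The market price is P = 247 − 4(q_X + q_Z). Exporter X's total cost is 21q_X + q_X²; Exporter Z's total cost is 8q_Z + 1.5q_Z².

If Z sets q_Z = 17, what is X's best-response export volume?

Exporter X's profit: π = q_X(247 − 4(q_X + q_Z)) − 21q_X − q_X².
∂π/∂q_X = 226 − 10q_X − 4q_Z = 0, so q_X = 22.6 − 0.4q_Z.
At q_Z = 17: q_X = 22.6 − 0.4·17 = 15.8.

15.8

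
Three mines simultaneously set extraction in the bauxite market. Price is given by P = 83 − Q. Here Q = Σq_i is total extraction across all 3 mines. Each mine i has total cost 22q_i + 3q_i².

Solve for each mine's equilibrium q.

A representative mine's profit is π_i = q_i(83 − Q) − 22q_i − 3q_i², with Q = q_i + Σ_{j≠i} q_j.
First-order condition: 61 − 8q_i − Σ_{j≠i} q_j = 0.
With identical mines, set every q_j = q: then 61 − 8q − 2q = 0, i.e. q = 61/10 = 6.1.

6.1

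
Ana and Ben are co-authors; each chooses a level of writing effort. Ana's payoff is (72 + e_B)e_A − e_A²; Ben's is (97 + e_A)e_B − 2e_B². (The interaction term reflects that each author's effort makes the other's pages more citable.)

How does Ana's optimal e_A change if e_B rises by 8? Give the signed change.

Expanding Ana's payoff: 72e_A + e_Be_A − e_A².
∂π/∂e_A = 72 + e_B − 2e_A = 0, so e_A = 36 + 0.5e_B.
The reaction-function slope is 0.5, so an 8-unit rise in e_B moves e_A by 0.5 × 8 = 4. Ana's best response rises — the actions are strategic complements.

4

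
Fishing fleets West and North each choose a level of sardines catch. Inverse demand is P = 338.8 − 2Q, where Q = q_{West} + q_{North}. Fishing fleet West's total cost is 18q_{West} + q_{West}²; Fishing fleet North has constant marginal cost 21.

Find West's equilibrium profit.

3145.3932

Fishing fleet West's profit: π = q_{West}(338.8 − 2(q_{West} + q_{North})) − 18q_{West} − q_{West}².
∂π/∂q_{West} = 320.8 − 6q_{West} − 2q_{North} = 0, so q_{West} = 802/15 − (1/3)q_{North}.
For North: ∂π/∂q_{North} = 317.8 − 4q_{North} − 2q_{West} = 0 ⇒ q_{North} = 79.45 − 0.5q_{West}.
Substituting the second reaction function into the first: q_{West} = 802/15 − (1/3)(79.45 − 0.5q_{West}), which gives (5/6)q_{West} = 1619/60 ⇒ q_{West} = 32.38.
Then q_{North} = 79.45 − 0.5·32.38 = 63.26.
Price P = 338.8 − 2·95.64 = 147.52.
West's profit: (147.52 − 18)·32.38 − (32.38)² = 3145.3932.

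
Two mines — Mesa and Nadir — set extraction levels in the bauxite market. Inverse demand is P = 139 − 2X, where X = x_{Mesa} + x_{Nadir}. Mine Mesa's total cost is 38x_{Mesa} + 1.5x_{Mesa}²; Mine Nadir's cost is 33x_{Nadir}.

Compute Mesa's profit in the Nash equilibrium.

Mine Mesa's profit: π = x_{Mesa}(139 − 2(x_{Mesa} + x_{Nadir})) − 38x_{Mesa} − 1.5x_{Mesa}².
∂π/∂x_{Mesa} = 101 − 7x_{Mesa} − 2x_{Nadir} = 0, so x_{Mesa} = 101/7 − (2/7)x_{Nadir}.
For Nadir: ∂π/∂x_{Nadir} = 106 − 4x_{Nadir} − 2x_{Mesa} = 0 ⇒ x_{Nadir} = 26.5 − 0.5x_{Mesa}.
Substituting the second reaction function into the first: x_{Mesa} = 101/7 − (2/7)(26.5 − 0.5x_{Mesa}), which gives (6/7)x_{Mesa} = 48/7 ⇒ x_{Mesa} = 8.
Then x_{Nadir} = 26.5 − 0.5·8 = 22.5.
Price P = 139 − 2·30.5 = 78.
Mesa's profit: (78 − 38)·8 − 1.5(8)² = 224.

224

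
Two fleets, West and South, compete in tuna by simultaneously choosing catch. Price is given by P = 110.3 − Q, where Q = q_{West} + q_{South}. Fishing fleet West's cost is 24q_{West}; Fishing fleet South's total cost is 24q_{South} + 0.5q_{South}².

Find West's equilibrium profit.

1191.6304

Fishing fleet West's profit: π = q_{West}(110.3 − (q_{West} + q_{South})) − 24q_{West}.
∂π/∂q_{West} = 86.3 − 2q_{West} − q_{South} = 0, so q_{West} = 43.15 − 0.5q_{South}.
For South: ∂π/∂q_{South} = 86.3 − 3q_{South} − q_{West} = 0 ⇒ q_{South} = 863/30 − (1/3)q_{West}.
Plugging q_{South} into West's best response: q_{West} = 43.15 − 0.5(863/30 − (1/3)q_{West}) ⇒ (5/6)q_{West} = 863/30, so q_{West} = 34.52.
Then q_{South} = 863/30 − (1/3)·34.52 = 17.26.
Price P = 110.3 − 51.78 = 58.52.
West's profit: (58.52 − 24)·34.52 = 1191.6304.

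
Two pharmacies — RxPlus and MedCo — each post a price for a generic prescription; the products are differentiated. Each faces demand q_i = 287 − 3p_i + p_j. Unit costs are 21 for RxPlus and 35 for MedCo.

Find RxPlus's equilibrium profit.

RxPlus's profit: π = (p_{RxPlus} − 21)(287 − 3p_{RxPlus} + p_{MedCo}).
∂π/∂p_{RxPlus} = 350 − 6p_{RxPlus} + p_{MedCo} = 0 ⇒ p_{RxPlus} = 175/3 + (1/6)p_{MedCo}.
Similarly p_{MedCo} = 196/3 + (1/6)p_{RxPlus}.
Substituting the second reaction function into the first: p_{RxPlus} = 175/3 + (1/6)(196/3 + (1/6)p_{RxPlus}), which gives (35/36)p_{RxPlus} = 623/9 ⇒ p_{RxPlus} = 71.2.
Then p_{MedCo} = 196/3 + (1/6)·71.2 = 77.2.
q_{RxPlus} = 287 − 3·71.2 + 77.2 = 150.6.
Profit = (71.2 − 21)·150.6 = 7560.12.

7560.12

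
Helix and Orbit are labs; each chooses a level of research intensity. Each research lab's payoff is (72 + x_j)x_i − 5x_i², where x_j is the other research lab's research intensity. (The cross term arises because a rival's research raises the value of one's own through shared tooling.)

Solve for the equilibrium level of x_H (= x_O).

Helix's payoff is (72 + x_O)x_H − 5x_H².
∂π/∂x_H = 72 + x_O − 10x_H = 0, so x_H = 7.2 + 0.1x_O.
Setting x_H = x_O in the reaction function: x_H = 7.2 + 0.1x_H, so x_H = 7.2 / 0.9 = 8.

8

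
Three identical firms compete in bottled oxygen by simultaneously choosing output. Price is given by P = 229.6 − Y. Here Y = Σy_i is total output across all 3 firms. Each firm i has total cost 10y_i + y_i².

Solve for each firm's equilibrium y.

36.6

A representative firm's profit is π_i = y_i(229.6 − Y) − 10y_i − y_i², with Y = y_i + Σ_{j≠i} y_j.
First-order condition: 219.6 − 4y_i − Σ_{j≠i} y_j = 0.
With identical firms, set every y_j = y: then 219.6 − 4y − 2y = 0, i.e. y = 219.6/6 = 36.6.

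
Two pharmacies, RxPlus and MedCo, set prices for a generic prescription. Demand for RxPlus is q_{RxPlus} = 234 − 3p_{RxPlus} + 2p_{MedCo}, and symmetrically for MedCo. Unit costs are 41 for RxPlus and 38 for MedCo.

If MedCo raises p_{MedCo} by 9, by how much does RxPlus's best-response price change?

3

RxPlus's profit: π = (p_{RxPlus} − 41)(234 − 3p_{RxPlus} + 2p_{MedCo}).
∂π/∂p_{RxPlus} = 357 − 6p_{RxPlus} + 2p_{MedCo} = 0 ⇒ p_{RxPlus} = 59.5 + (1/3)p_{MedCo}.
The reaction-function slope is 1/3, so a 9-unit rise in p_{MedCo} moves p_{RxPlus} by 1/3 × 9 = 3. RxPlus's best response rises — the actions are strategic complements.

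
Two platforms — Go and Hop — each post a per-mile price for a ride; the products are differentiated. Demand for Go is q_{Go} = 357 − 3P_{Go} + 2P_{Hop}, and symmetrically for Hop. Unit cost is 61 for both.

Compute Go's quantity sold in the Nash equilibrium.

Go's profit: π = (P_{Go} − 61)(357 − 3P_{Go} + 2P_{Hop}).
∂π/∂P_{Go} = 540 − 6P_{Go} + 2P_{Hop} = 0 ⇒ P_{Go} = 90 + (1/3)P_{Hop}.
The game is symmetric, so in equilibrium P_{Hop} = P_{Go}: the reaction function gives (2/3)P_{Go} = 90, hence P_{Go} = 135.
q_{Go} = 357 − 3·135 + 2·135 = 222.

222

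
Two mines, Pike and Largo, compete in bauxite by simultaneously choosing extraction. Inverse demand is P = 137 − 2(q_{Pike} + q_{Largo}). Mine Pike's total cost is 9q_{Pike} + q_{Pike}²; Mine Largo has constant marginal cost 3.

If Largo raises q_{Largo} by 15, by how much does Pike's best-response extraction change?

Mine Pike's profit: π = q_{Pike}(137 − 2(q_{Pike} + q_{Largo})) − 9q_{Pike} − q_{Pike}².
∂π/∂q_{Pike} = 128 − 6q_{Pike} − 2q_{Largo} = 0, so q_{Pike} = 64/3 − (1/3)q_{Largo}.
The reaction-function slope is −1/3, so a 15-unit rise in q_{Largo} moves q_{Pike} by −1/3 × 15 = −5. Pike's best response falls — the actions are strategic substitutes.

-5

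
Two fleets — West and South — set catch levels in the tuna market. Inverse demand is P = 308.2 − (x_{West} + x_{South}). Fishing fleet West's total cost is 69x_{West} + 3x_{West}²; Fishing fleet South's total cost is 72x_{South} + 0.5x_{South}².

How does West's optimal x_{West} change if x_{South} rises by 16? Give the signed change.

Fishing fleet West's profit: π = x_{West}(308.2 − (x_{West} + x_{South})) − 69x_{West} − 3x_{West}².
∂π/∂x_{West} = 239.2 − 8x_{West} − x_{South} = 0, so x_{West} = 29.9 − 0.125x_{South}.
The reaction-function slope is −0.125, so a 16-unit rise in x_{South} moves x_{West} by −0.125 × 16 = −2. West's best response falls — the actions are strategic substitutes.

-2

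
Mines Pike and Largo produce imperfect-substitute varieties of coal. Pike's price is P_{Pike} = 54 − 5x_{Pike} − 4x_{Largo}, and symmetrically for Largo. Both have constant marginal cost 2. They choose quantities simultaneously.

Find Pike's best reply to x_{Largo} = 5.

Mine Pike's profit: π = x_{Pike}(54 − 5x_{Pike} − 4x_{Largo}) − 2x_{Pike}.
∂π/∂x_{Pike} = 52 − 10x_{Pike} − 4x_{Largo} = 0 ⇒ x_{Pike} = 5.2 − 0.4x_{Largo}.
At x_{Largo} = 5: x_{Pike} = 5.2 − 0.4·5 = 3.2.

3.2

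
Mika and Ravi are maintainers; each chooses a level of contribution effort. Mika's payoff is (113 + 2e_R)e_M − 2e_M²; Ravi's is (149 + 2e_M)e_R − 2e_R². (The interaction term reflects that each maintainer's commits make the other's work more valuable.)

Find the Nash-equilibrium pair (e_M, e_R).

62.5, 68.5

Expanding Mika's payoff: 113e_M + 2e_Re_M − 2e_M².
∂π/∂e_M = 113 + 2e_R − 4e_M = 0, so e_M = 28.25 + 0.5e_R.
Likewise for Ravi: e_R = 37.25 + 0.5e_M.
Plugging e_R into Mika's best response: e_M = 28.25 + 0.5(37.25 + 0.5e_M) ⇒ 0.75e_M = 46.875, so e_M = 62.5.
Then e_R = 37.25 + 0.5·62.5 = 68.5.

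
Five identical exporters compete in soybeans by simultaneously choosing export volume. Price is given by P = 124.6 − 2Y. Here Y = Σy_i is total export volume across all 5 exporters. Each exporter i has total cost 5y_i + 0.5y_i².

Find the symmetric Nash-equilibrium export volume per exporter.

A representative exporter's profit is π_i = y_i(124.6 − 2Y) − 5y_i − 0.5y_i², with Y = y_i + Σ_{j≠i} y_j.
First-order condition: 119.6 − 5y_i − 2Σ_{j≠i} y_j = 0.
With identical exporters, set every y_j = y: then 119.6 − 5y − 8y = 0, i.e. y = 119.6/13 = 9.2.

9.2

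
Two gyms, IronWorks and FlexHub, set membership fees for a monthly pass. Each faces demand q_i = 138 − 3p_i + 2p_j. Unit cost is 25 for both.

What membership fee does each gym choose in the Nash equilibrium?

IronWorks's profit: π = (p_{IronWorks} − 25)(138 − 3p_{IronWorks} + 2p_{FlexHub}).
∂π/∂p_{IronWorks} = 213 − 6p_{IronWorks} + 2p_{FlexHub} = 0 ⇒ p_{IronWorks} = 35.5 + (1/3)p_{FlexHub}.
Setting p_{IronWorks} = p_{FlexHub} in the reaction function: p_{IronWorks} = 35.5 + (1/3)p_{IronWorks}, so p_{IronWorks} = 35.5 / (2/3) = 53.25.

53.25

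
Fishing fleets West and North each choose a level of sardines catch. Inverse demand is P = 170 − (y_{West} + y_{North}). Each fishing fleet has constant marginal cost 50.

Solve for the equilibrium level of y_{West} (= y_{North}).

Fishing fleet West's profit: π = y_{West}(170 − (y_{West} + y_{North})) − 50y_{West}.
∂π/∂y_{West} = 120 − 2y_{West} − y_{North} = 0, so y_{West} = 60 − 0.5y_{North}.
Setting y_{West} = y_{North} in the reaction function: y_{West} = 60 − 0.5y_{West}, so y_{West} = 60 / 1.5 = 40.

40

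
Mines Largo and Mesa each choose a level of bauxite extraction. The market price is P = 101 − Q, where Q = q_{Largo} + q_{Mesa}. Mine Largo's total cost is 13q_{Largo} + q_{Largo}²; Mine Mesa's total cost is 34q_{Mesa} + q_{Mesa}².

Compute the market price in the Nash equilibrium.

70

Mine Largo's profit: π = q_{Largo}(101 − (q_{Largo} + q_{Mesa})) − 13q_{Largo} − q_{Largo}².
∂π/∂q_{Largo} = 88 − 4q_{Largo} − q_{Mesa} = 0, so q_{Largo} = 22 − 0.25q_{Mesa}.
By the same steps for Mesa: q_{Mesa} = 16.75 − 0.25q_{Largo}.
Plugging q_{Mesa} into Largo's best response: q_{Largo} = 22 − 0.25(16.75 − 0.25q_{Largo}) ⇒ 0.9375q_{Largo} = 17.8125, so q_{Largo} = 19.
Then q_{Mesa} = 16.75 − 0.25·19 = 12.
Equilibrium price: P = 101 − 31 = 70.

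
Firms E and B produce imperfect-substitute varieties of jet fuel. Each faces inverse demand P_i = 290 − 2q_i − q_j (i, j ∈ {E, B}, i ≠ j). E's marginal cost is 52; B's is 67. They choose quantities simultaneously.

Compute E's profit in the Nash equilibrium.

4723.92

Firm E's profit: π = q_E(290 − 2q_E − q_B) − 52q_E.
∂π/∂q_E = 238 − 4q_E − q_B = 0 ⇒ q_E = 59.5 − 0.25q_B.
Similarly q_B = 55.75 − 0.25q_E.
Plugging q_B into E's best response: q_E = 59.5 − 0.25(55.75 − 0.25q_E) ⇒ 0.9375q_E = 45.5625, so q_E = 48.6.
Then q_B = 55.75 − 0.25·48.6 = 43.6.
P_E = 290 − 2·48.6 − 43.6 = 149.2.
Profit = (149.2 − 52)·48.6 = 4723.92.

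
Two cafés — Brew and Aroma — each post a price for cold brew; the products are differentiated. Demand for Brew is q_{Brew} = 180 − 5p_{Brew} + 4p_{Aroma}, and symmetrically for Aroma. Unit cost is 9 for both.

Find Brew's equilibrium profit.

4061.25

Brew's profit: π = (p_{Brew} − 9)(180 − 5p_{Brew} + 4p_{Aroma}).
∂π/∂p_{Brew} = 225 − 10p_{Brew} + 4p_{Aroma} = 0 ⇒ p_{Brew} = 22.5 + 0.4p_{Aroma}.
By symmetry p_{Aroma} = p_{Brew}; substituting into the reaction function, 0.6p_{Brew} = 22.5 and p_{Brew} = 37.5.
q_{Brew} = 180 − 5·37.5 + 4·37.5 = 142.5.
Profit = (37.5 − 9)·142.5 = 4061.25.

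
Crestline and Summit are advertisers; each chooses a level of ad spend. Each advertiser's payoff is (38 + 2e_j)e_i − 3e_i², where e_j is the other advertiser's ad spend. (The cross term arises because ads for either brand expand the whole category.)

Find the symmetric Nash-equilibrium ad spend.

9.5

Crestline's payoff is (38 + 2e_S)e_C − 3e_C².
∂π/∂e_C = 38 + 2e_S − 6e_C = 0, so e_C = 19/3 + (1/3)e_S.
By symmetry e_S = e_C; substituting into the reaction function, (2/3)e_C = 19/3 and e_C = 9.5.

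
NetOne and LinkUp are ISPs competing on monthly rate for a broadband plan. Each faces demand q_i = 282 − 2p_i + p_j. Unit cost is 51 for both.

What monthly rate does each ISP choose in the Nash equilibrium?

128

NetOne's profit: π = (p_{NetOne} − 51)(282 − 2p_{NetOne} + p_{LinkUp}).
∂π/∂p_{NetOne} = 384 − 4p_{NetOne} + p_{LinkUp} = 0 ⇒ p_{NetOne} = 96 + 0.25p_{LinkUp}.
Setting p_{NetOne} = p_{LinkUp} in the reaction function: p_{NetOne} = 96 + 0.25p_{NetOne}, so p_{NetOne} = 96 / 0.75 = 128.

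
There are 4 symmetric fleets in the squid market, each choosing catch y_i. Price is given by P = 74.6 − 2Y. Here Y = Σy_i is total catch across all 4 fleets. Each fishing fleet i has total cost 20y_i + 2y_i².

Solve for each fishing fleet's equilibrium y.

3.9

A representative fishing fleet's profit is π_i = y_i(74.6 − 2Y) − 20y_i − 2y_i², with Y = y_i + Σ_{j≠i} y_j.
First-order condition: 54.6 − 8y_i − 2Σ_{j≠i} y_j = 0.
In a symmetric equilibrium every fishing fleet chooses the same y, so Σ_{j≠i} y_j = 3y. The condition becomes 54.6 − 14y = 0, giving y = 54.6/14 = 3.9.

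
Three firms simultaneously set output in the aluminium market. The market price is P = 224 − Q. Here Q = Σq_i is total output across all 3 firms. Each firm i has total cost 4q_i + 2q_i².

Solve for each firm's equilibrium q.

A representative firm's profit is π_i = q_i(224 − Q) − 4q_i − 2q_i², with Q = q_i + Σ_{j≠i} q_j.
First-order condition: 220 − 6q_i − Σ_{j≠i} q_j = 0.
With identical firms, set every q_j = q: then 220 − 6q − 2q = 0, i.e. q = 220/8 = 27.5.

27.5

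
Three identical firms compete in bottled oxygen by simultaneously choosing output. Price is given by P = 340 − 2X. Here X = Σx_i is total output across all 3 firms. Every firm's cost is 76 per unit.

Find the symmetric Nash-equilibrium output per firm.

A representative firm's profit is π_i = x_i(340 − 2X) − 76x_i, with X = x_i + Σ_{j≠i} x_j.
First-order condition: 264 − 4x_i − 2Σ_{j≠i} x_j = 0.
With identical firms, set every x_j = x: then 264 − 4x − 4x = 0, i.e. x = 264/8 = 33.

33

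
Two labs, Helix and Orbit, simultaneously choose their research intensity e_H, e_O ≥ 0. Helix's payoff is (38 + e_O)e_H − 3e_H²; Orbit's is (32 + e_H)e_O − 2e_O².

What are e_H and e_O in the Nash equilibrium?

8, 10

Expanding Helix's payoff: 38e_H + e_Oe_H − 3e_H².
∂π/∂e_H = 38 + e_O − 6e_H = 0, so e_H = 19/3 + (1/6)e_O.
Likewise for Orbit: e_O = 8 + 0.25e_H.
Solving the two reaction functions simultaneously: (1 − (1/6)(0.25))e_H = 19/3 + (1/6)·8, so (23/24)e_H = 23/3 and e_H = 8.
Then e_O = 8 + 0.25·8 = 10.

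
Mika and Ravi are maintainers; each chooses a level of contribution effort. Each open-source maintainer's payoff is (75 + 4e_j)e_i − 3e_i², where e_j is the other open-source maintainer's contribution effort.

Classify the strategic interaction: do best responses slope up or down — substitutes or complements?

Mika's payoff is (75 + 4e_R)e_M − 3e_M².
∂π/∂e_M = 75 + 4e_R − 6e_M = 0, so e_M = 12.5 + (2/3)e_R.
The best-response slope de_M/de_R = 2/3 > 0: the reaction function is upward-sloping, so the choices are strategic complements.

strategic complements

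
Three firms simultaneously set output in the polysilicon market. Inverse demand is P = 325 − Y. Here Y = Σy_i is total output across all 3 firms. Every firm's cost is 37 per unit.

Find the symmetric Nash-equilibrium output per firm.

A representative firm's profit is π_i = y_i(325 − Y) − 37y_i, with Y = y_i + Σ_{j≠i} y_j.
First-order condition: 288 − 2y_i − Σ_{j≠i} y_j = 0.
Imposing symmetry (y_j = y for all j) turns Σ_{j≠i} y_j into 2y, so 288 = 4y and y = 72.

72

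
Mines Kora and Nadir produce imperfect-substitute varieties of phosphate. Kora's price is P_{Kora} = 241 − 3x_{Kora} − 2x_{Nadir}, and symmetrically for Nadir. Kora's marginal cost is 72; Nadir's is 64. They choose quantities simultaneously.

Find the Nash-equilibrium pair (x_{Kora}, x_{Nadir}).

Mine Kora's profit: π = x_{Kora}(241 − 3x_{Kora} − 2x_{Nadir}) − 72x_{Kora}.
∂π/∂x_{Kora} = 169 − 6x_{Kora} − 2x_{Nadir} = 0 ⇒ x_{Kora} = 169/6 − (1/3)x_{Nadir}.
Similarly x_{Nadir} = 29.5 − (1/3)x_{Kora}.
Plugging x_{Nadir} into Kora's best response: x_{Kora} = 169/6 − (1/3)(29.5 − (1/3)x_{Kora}) ⇒ (8/9)x_{Kora} = 55/3, so x_{Kora} = 20.625.
Then x_{Nadir} = 29.5 − (1/3)·20.625 = 22.625.

20.625, 22.625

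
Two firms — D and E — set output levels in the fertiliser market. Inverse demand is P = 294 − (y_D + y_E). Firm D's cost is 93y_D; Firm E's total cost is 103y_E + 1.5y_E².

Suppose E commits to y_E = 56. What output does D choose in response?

72.5

Firm D's profit: π = y_D(294 − (y_D + y_E)) − 93y_D.
∂π/∂y_D = 201 − 2y_D − y_E = 0, so y_D = 100.5 − 0.5y_E.
At y_E = 56: y_D = 100.5 − 0.5·56 = 72.5.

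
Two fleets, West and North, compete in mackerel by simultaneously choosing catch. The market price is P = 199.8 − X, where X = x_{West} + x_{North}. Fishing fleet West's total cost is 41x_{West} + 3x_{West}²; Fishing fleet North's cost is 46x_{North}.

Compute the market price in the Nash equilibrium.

117.44

Fishing fleet West's profit: π = x_{West}(199.8 − (x_{West} + x_{North})) − 41x_{West} − 3x_{West}².
∂π/∂x_{West} = 158.8 − 8x_{West} − x_{North} = 0, so x_{West} = 19.85 − 0.125x_{North}.
For North: ∂π/∂x_{North} = 153.8 − 2x_{North} − x_{West} = 0 ⇒ x_{North} = 76.9 − 0.5x_{West}.
Substituting the second reaction function into the first: x_{West} = 19.85 − 0.125(76.9 − 0.5x_{West}), which gives 0.9375x_{West} = 10.2375 ⇒ x_{West} = 10.92.
Then x_{North} = 76.9 − 0.5·10.92 = 71.44.
Equilibrium price: P = 199.8 − 82.36 = 117.44.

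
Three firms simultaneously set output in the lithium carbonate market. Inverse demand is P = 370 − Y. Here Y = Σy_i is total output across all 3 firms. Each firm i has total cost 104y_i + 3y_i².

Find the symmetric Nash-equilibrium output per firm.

A representative firm's profit is π_i = y_i(370 − Y) − 104y_i − 3y_i², with Y = y_i + Σ_{j≠i} y_j.
First-order condition: 266 − 8y_i − Σ_{j≠i} y_j = 0.
With identical firms, set every y_j = y: then 266 − 8y − 2y = 0, i.e. y = 266/10 = 26.6.

26.6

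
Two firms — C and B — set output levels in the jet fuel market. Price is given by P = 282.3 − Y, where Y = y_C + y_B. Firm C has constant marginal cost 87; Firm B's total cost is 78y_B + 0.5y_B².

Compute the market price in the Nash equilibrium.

Firm C's profit: π = y_C(282.3 − (y_C + y_B)) − 87y_C.
∂π/∂y_C = 195.3 − 2y_C − y_B = 0, so y_C = 97.65 − 0.5y_B.
For B: ∂π/∂y_B = 204.3 − 3y_B − y_C = 0 ⇒ y_B = 68.1 − (1/3)y_C.
Plugging y_B into C's best response: y_C = 97.65 − 0.5(68.1 − (1/3)y_C) ⇒ (5/6)y_C = 63.6, so y_C = 76.32.
Then y_B = 68.1 − (1/3)·76.32 = 42.66.
Equilibrium price: P = 282.3 − 118.98 = 163.32.

163.32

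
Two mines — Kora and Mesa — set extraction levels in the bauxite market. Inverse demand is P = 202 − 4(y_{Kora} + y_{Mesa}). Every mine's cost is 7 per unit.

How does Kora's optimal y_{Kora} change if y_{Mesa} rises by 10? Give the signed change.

-5

Mine Kora's profit: π = y_{Kora}(202 − 4(y_{Kora} + y_{Mesa})) − 7y_{Kora}.
∂π/∂y_{Kora} = 195 − 8y_{Kora} − 4y_{Mesa} = 0, so y_{Kora} = 24.375 − 0.5y_{Mesa}.
The reaction-function slope is −0.5, so a 10-unit rise in y_{Mesa} moves y_{Kora} by −0.5 × 10 = −5. Kora's best response falls — the actions are strategic substitutes.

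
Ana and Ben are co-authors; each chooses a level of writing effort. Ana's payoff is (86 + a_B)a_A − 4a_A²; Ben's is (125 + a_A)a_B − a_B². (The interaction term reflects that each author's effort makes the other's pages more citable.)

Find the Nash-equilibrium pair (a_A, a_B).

Expanding Ana's payoff: 86a_A + a_Ba_A − 4a_A².
∂π/∂a_A = 86 + a_B − 8a_A = 0, so a_A = 10.75 + 0.125a_B.
Likewise for Ben: a_B = 62.5 + 0.5a_A.
Substituting the second reaction function into the first: a_A = 10.75 + 0.125(62.5 + 0.5a_A), which gives 0.9375a_A = 18.5625 ⇒ a_A = 19.8.
Then a_B = 62.5 + 0.5·19.8 = 72.4.

19.8, 72.4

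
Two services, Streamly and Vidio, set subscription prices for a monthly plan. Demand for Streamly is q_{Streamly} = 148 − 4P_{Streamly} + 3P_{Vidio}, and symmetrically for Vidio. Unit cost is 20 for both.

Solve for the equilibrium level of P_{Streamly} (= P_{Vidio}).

Streamly's profit: π = (P_{Streamly} − 20)(148 − 4P_{Streamly} + 3P_{Vidio}).
∂π/∂P_{Streamly} = 228 − 8P_{Streamly} + 3P_{Vidio} = 0 ⇒ P_{Streamly} = 28.5 + 0.375P_{Vidio}.
Setting P_{Streamly} = P_{Vidio} in the reaction function: P_{Streamly} = 28.5 + 0.375P_{Streamly}, so P_{Streamly} = 28.5 / 0.625 = 45.6.

45.6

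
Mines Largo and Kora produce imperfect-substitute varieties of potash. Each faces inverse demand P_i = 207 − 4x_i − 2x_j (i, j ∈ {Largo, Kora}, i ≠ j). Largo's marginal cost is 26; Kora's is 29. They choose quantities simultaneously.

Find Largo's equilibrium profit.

1324.96

Mine Largo's profit: π = x_{Largo}(207 − 4x_{Largo} − 2x_{Kora}) − 26x_{Largo}.
∂π/∂x_{Largo} = 181 − 8x_{Largo} − 2x_{Kora} = 0 ⇒ x_{Largo} = 22.625 − 0.25x_{Kora}.
Similarly x_{Kora} = 22.25 − 0.25x_{Largo}.
Solving the two reaction functions simultaneously: (1 − (−0.25)(−0.25))x_{Largo} = 22.625 − 0.25·22.25, so 0.9375x_{Largo} = 17.0625 and x_{Largo} = 18.2.
Then x_{Kora} = 22.25 − 0.25·18.2 = 17.7.
P_{Largo} = 207 − 4·18.2 − 2·17.7 = 98.8.
Profit = (98.8 − 26)·18.2 = 1324.96.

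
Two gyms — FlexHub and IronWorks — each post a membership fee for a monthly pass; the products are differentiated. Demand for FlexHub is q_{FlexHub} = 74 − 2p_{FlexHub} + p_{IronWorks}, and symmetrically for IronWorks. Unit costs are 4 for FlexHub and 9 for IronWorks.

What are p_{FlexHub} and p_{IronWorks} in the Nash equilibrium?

FlexHub's profit: π = (p_{FlexHub} − 4)(74 − 2p_{FlexHub} + p_{IronWorks}).
∂π/∂p_{FlexHub} = 82 − 4p_{FlexHub} + p_{IronWorks} = 0 ⇒ p_{FlexHub} = 20.5 + 0.25p_{IronWorks}.
Similarly p_{IronWorks} = 23 + 0.25p_{FlexHub}.
Substituting the second reaction function into the first: p_{FlexHub} = 20.5 + 0.25(23 + 0.25p_{FlexHub}), which gives 0.9375p_{FlexHub} = 26.25 ⇒ p_{FlexHub} = 28.
Then p_{IronWorks} = 23 + 0.25·28 = 30.

28, 30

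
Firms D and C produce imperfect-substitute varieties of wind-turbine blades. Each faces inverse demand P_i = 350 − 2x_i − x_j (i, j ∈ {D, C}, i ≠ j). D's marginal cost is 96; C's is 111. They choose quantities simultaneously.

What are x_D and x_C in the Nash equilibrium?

Firm D's profit: π = x_D(350 − 2x_D − x_C) − 96x_D.
∂π/∂x_D = 254 − 4x_D − x_C = 0 ⇒ x_D = 63.5 − 0.25x_C.
Similarly x_C = 59.75 − 0.25x_D.
Plugging x_C into D's best response: x_D = 63.5 − 0.25(59.75 − 0.25x_D) ⇒ 0.9375x_D = 48.5625, so x_D = 51.8.
Then x_C = 59.75 − 0.25·51.8 = 46.8.

51.8, 46.8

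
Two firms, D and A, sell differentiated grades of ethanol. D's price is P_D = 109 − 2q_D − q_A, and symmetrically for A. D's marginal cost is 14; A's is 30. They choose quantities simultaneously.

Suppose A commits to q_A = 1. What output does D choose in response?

23.5

Firm D's profit: π = q_D(109 − 2q_D − q_A) − 14q_D.
∂π/∂q_D = 95 − 4q_D − q_A = 0 ⇒ q_D = 23.75 − 0.25q_A.
At q_A = 1: q_D = 23.75 − 0.25·1 = 23.5.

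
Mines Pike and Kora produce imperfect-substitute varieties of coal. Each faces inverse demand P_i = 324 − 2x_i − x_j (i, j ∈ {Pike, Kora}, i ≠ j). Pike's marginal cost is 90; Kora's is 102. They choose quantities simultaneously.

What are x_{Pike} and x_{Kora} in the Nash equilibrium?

Mine Pike's profit: π = x_{Pike}(324 − 2x_{Pike} − x_{Kora}) − 90x_{Pike}.
∂π/∂x_{Pike} = 234 − 4x_{Pike} − x_{Kora} = 0 ⇒ x_{Pike} = 58.5 − 0.25x_{Kora}.
Similarly x_{Kora} = 55.5 − 0.25x_{Pike}.
Solving the two reaction functions simultaneously: (1 − (−0.25)(−0.25))x_{Pike} = 58.5 − 0.25·55.5, so 0.9375x_{Pike} = 44.625 and x_{Pike} = 47.6.
Then x_{Kora} = 55.5 − 0.25·47.6 = 43.6.

47.6, 43.6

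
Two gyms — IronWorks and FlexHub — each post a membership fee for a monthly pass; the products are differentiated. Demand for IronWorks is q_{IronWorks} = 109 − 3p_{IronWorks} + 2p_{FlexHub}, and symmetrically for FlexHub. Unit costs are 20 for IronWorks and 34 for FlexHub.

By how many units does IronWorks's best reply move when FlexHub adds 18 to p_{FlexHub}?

IronWorks's profit: π = (p_{IronWorks} − 20)(109 − 3p_{IronWorks} + 2p_{FlexHub}).
∂π/∂p_{IronWorks} = 169 − 6p_{IronWorks} + 2p_{FlexHub} = 0 ⇒ p_{IronWorks} = 169/6 + (1/3)p_{FlexHub}.
The reaction-function slope is 1/3, so an 18-unit rise in p_{FlexHub} moves p_{IronWorks} by 1/3 × 18 = 6. IronWorks's best response rises — the actions are strategic complements.

6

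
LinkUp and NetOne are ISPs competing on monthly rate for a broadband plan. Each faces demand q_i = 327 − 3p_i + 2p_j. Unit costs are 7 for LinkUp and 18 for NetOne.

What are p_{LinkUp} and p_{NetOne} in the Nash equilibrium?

LinkUp's profit: π = (p_{LinkUp} − 7)(327 − 3p_{LinkUp} + 2p_{NetOne}).
∂π/∂p_{LinkUp} = 348 − 6p_{LinkUp} + 2p_{NetOne} = 0 ⇒ p_{LinkUp} = 58 + (1/3)p_{NetOne}.
Similarly p_{NetOne} = 63.5 + (1/3)p_{LinkUp}.
Solving the two reaction functions simultaneously: (1 − (1/3)(1/3))p_{LinkUp} = 58 + (1/3)·63.5, so (8/9)p_{LinkUp} = 475/6 and p_{LinkUp} = 89.0625.
Then p_{NetOne} = 63.5 + (1/3)·89.0625 = 93.1875.

89.0625, 93.1875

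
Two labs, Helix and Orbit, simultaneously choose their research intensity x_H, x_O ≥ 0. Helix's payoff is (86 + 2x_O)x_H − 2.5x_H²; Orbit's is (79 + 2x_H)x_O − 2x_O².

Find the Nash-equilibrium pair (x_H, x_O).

31.375, 35.4375

Expanding Helix's payoff: 86x_H + 2x_Ox_H − 2.5x_H².
∂π/∂x_H = 86 + 2x_O − 5x_H = 0, so x_H = 17.2 + 0.4x_O.
Likewise for Orbit: x_O = 19.75 + 0.5x_H.
Substituting the second reaction function into the first: x_H = 17.2 + 0.4(19.75 + 0.5x_H), which gives 0.8x_H = 25.1 ⇒ x_H = 31.375.
Then x_O = 19.75 + 0.5·31.375 = 35.4375.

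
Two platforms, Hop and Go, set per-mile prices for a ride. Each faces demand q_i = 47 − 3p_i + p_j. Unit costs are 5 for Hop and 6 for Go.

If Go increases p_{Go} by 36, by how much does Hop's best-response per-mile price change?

6

Hop's profit: π = (p_{Hop} − 5)(47 − 3p_{Hop} + p_{Go}).
∂π/∂p_{Hop} = 62 − 6p_{Hop} + p_{Go} = 0 ⇒ p_{Hop} = 31/3 + (1/6)p_{Go}.
The reaction-function slope is 1/6, so a 36-unit rise in p_{Go} moves p_{Hop} by 1/6 × 36 = 6. Hop's best response rises — the actions are strategic complements.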